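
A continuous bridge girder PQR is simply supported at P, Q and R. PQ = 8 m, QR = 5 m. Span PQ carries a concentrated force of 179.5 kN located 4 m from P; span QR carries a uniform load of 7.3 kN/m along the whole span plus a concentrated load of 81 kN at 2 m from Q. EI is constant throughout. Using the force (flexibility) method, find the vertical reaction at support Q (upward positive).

Take M_Q as the redundant. Released structure: two simple spans PQ and QR with a hinge at Q.
Rotations at Q on the released spans (each span's end-slope, ×1/EI):
  span PQ: point load 179.5 at a = 4: Pab(L + a)/(6LEI) = 718/EI
  span QR: UDL 7.3: wL³/(24EI) = 38.02/EI
  span QR: point load 81 at a = 2: Pab(L + b)/(6LEI) = 129.6/EI
  relative rotation θ_0 = (718 + 167.6)/EI = 885.6/EI
A unit hogging moment at Q produces rotation L₁/(3EI) + L₂/(3EI) = 4.333/EI.
Compatibility: M_Q·(L₁+L₂)/(3EI) = θ_0, giving M_Q = 204.4 kN·m (hogging).
Span PQ, ΣM about P with M_Q applied at Q: R_Q^{PQ}·8 = 718 + 204.4, so R_Q^{PQ} = 115.3 kN and R_P = 179.5 − 115.3 = 64.2 kN.
Span QR, ΣM about R: R_Q^{QR}·5 = 334.2 + 204.4, so R_Q^{QR} = 107.7 kN and R_R = 117.5 − 107.7 = 9.775 kN.
R_Q = 115.3 + 107.7 = 223 kN.

R_Q = 223 kN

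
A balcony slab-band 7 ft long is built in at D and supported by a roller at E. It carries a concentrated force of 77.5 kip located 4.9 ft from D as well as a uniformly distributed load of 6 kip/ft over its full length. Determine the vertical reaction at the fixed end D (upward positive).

R_D = 60.08 kip

Take the reaction at E as the redundant and release it; the primary structure is a cantilever fixed at D.
Free-end deflection of the primary structure under the applied loading (downward +):
  point load 77.5 at a = 4.9: Pa²(3L − a)/(6EI) = 4993/EI
  UDL 6: wL⁴/(8EI) = 1801/EI
  δ_0 = 6794/EI
Tip deflection under a unit load at E: L³/(3EI) = 114.3/EI.
Compatibility at E: δ_0 − R_E·δ_{EE} = 0, so R_E = 6794/114.3 = 59.42 kip.
Vertical equilibrium: R_D = ΣP − R_E = 119.5 − 59.42 = 60.08 kip.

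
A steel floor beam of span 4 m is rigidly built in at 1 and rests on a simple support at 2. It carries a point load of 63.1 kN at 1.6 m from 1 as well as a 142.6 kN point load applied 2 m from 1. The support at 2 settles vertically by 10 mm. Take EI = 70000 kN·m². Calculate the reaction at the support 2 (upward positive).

R_2 = 24.87 kN

Choose R_2 as the redundant. The primary structure is the cantilever fixed at 1.
Deflection at 2 on the released cantilever, summing each load's contribution:
  point load 63.1 at a = 1.6: Pa²(3L − a)/(6EI) = 280/EI
  point load 142.6 at a = 2: Pa²(3L − a)/(6EI) = 950.7/EI
  δ_0 = 1231/EI
Flexibility coefficient — unit upward force at 2: δ_{22} = L³/(3EI) = 21.33/EI.
With EI = 70000 kN·m²: δ_0 = 0.017581 m and δ_{22} = 0.000305 m/kN.
Compatibility — the beam at 2 must follow the support down by 0.01 m: δ_0 − R_2·δ_{22} = 0.01, so R_2 = (0.017581 − 0.01)/0.000305 = 24.87 kN.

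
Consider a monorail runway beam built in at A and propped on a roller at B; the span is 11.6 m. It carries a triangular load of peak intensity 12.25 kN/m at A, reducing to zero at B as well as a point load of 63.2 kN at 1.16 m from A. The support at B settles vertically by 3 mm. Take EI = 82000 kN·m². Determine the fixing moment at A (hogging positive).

M_A = 178.1 kN·m

Release the roller at B. Primary structure: cantilever fixed at A.
Free-end deflection of the primary structure under the applied loading (downward +):
  triangular load, peak 12.25 at the fixed end: w₀L⁴/(30EI) = 7393/EI
  point load 63.2 at a = 1.16: Pa²(3L − a)/(6EI) = 476.8/EI
  δ_0 = 7870/EI
Flexibility coefficient — unit upward force at B: δ_{BB} = L³/(3EI) = 520.3/EI.
With EI = 82000 kN·m²: δ_0 = 0.095979 m and δ_{BB} = 0.006345 m/kN.
Compatibility — the beam at B must follow the support down by 0.003 m: δ_0 − R_B·δ_{BB} = 0.003, so R_B = (0.095979 − 0.003)/0.006345 = 14.65 kN.
Moment equilibrium about A: M_A = Σ(load moments about A) − R_B·L = 348 − 14.65×11.6 = 178.1 kN·m.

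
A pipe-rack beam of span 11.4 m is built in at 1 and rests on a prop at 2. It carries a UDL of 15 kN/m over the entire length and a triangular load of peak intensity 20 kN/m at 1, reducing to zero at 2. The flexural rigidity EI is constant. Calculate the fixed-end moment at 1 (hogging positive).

M_1 = 417 kN·m

Remove the prop at 2; the released (primary) structure is a cantilever built in at 1.
Deflection at 2 on the released cantilever, summing each load's contribution:
  UDL 15: wL⁴/(8EI) = 31668/EI
  triangular load, peak 20 at the fixed end: w₀L⁴/(30EI) = 11260/EI
  δ_0 = 42928/EI
Flexibility coefficient — unit upward force at 2: δ_{22} = L³/(3EI) = 493.8/EI.
Compatibility at 2: δ_0 − R_2·δ_{22} = 0, so R_2 = 42928/493.8 = 86.92 kN.
Moment equilibrium about 1: M_1 = Σ(load moments about 1) − R_2·L = 1408 − 86.92×11.4 = 417 kN·m.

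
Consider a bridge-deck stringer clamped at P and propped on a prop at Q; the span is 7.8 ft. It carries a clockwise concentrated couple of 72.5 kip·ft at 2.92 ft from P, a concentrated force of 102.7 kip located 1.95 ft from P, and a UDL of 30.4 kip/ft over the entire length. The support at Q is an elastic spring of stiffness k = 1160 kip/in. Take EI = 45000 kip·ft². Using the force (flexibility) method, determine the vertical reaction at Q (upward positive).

R_Q = 104.1 kip

Take the reaction at Q as the redundant and release it; the primary structure is a cantilever fixed at P.
Deflection at Q on the released cantilever, summing each load's contribution:
  clockwise couple 72.5 at a = 2.92: M₀a(2L − a)/(2EI) = 1342/EI
  point load 102.7 at a = 1.95: Pa²(3L − a)/(6EI) = 1396/EI
  UDL 30.4: wL⁴/(8EI) = 14066/EI
  δ_0 = 16804/EI
Tip deflection under a unit load at Q: L³/(3EI) = 158.2/EI.
With EI = 45000 kip·ft²: δ_0 = 0.37342 ft and δ_{QQ} = 0.003515 ft/kip.
Compatibility — the spring shortens by R_Q/k under the reaction it provides: δ_0 − R_Q·δ_{QQ} = R_Q/k. With 1/k = 1/(1160×12) ft/kip = 0.000072 ft/kip, R_Q = δ_0 / (δ_{QQ} + 1/k) = 0.37342 / (0.003515 + 0.000072) = 104.1 kip.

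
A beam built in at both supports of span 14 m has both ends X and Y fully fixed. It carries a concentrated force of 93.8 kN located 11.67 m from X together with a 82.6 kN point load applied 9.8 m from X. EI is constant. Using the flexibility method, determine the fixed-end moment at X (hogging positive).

Release both end moments; the primary structure is a simply-supported span XY with redundants M_X and M_Y.
End rotations of the released simple span under the applied load (×1/EI):
  at X: point load 93.8 at a = 11.67: Pab(L + b)/(6LEI) = 495.8/EI
  at Y: point load 93.8 at a = 11.67: Pab(L + a)/(6LEI) = 779.4/EI
  at X: point load 82.6 at a = 9.8: Pab(L + b)/(6LEI) = 736.6/EI
  at Y: point load 82.6 at a = 9.8: Pab(L + a)/(6LEI) = 963.3/EI
  θ_X0 = 1232/EI,  θ_Y0 = 1743/EI
Flexibility coefficients: a unit moment at one end gives L/(3EI) there and L/(6EI) at the far end, so f₁₁ = f₂₂ = 4.667/EI and f₁₂ = f₂₁ = 2.333/EI.
Compatibility — zero rotation at each built-in end:
  4.667 M_X + 2.333 M_Y = 1232
  2.333 M_X + 4.667 M_Y = 1743
Solving the pair gives M_X = 103.2 kN·m and M_Y = 321.9 kN·m (hogging).

M_X = 103.2 kN·m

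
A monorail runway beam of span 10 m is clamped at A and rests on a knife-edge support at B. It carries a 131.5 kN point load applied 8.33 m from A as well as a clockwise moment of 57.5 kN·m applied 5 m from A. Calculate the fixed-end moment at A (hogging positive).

M_A = 99.55 kN·m

Remove the prop at B; the released (primary) structure is a cantilever built in at A.
Downward deflection at the released point B due to the loads:
  point load 131.5 at a = 8.33: Pa²(3L − a)/(6EI) = 32955/EI
  clockwise couple 57.5 at a = 5: M₀a(2L − a)/(2EI) = 2156/EI
  δ_0 = 35111/EI
Flexibility coefficient — unit upward force at B: δ_{BB} = L³/(3EI) = 333.3/EI.
Compatibility at B: δ_0 − R_B·δ_{BB} = 0, so R_B = 35111/333.3 = 105.3 kN.
Moment equilibrium about A: M_A = Σ(load moments about A) − R_B·L = 1153 − 105.3×10 = 99.55 kN·m.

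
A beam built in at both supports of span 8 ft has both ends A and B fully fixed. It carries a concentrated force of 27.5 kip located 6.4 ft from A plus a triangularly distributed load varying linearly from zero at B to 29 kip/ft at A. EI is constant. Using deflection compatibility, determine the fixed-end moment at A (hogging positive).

M_A = 99.84 kip·ft

Take the two fixed-end moments M_A, M_B as redundants; the released structure is the simple span AB.
End rotations of the released simple span under the applied load (×1/EI):
  at A: point load 27.5 at a = 6.4: Pab(L + b)/(6LEI) = 56.32/EI
  at B: point load 27.5 at a = 6.4: Pab(L + a)/(6LEI) = 84.48/EI
  at A: triangular load, peak 29: w₀L³/(45EI) = 330/EI
  at B: triangular load, peak 29: 7w₀L³/(360EI) = 288.7/EI
  θ_A0 = 386.3/EI,  θ_B0 = 373.2/EI
Flexibility coefficients: a unit moment at one end gives L/(3EI) there and L/(6EI) at the far end, so f₁₁ = f₂₂ = 2.667/EI and f₁₂ = f₂₁ = 1.333/EI.
Compatibility — zero rotation at each built-in end:
  2.667 M_A + 1.333 M_B = 386.3
  1.333 M_A + 2.667 M_B = 373.2
Solving the pair gives M_A = 99.84 kip·ft and M_B = 90.03 kip·ft (hogging).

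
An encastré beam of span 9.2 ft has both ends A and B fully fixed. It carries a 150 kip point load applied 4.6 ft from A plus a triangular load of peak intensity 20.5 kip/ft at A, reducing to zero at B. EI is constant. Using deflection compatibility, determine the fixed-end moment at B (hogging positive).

Release both end moments; the primary structure is a simply-supported span AB with redundants M_A and M_B.
End rotations of the released simple span under the applied load (×1/EI):
  at A: point load 150 at a = 4.6: Pab(L + b)/(6LEI) = 793.5/EI
  at B: point load 150 at a = 4.6: Pab(L + a)/(6LEI) = 793.5/EI
  at A: triangular load, peak 20.5: w₀L³/(45EI) = 354.7/EI
  at B: triangular load, peak 20.5: 7w₀L³/(360EI) = 310.4/EI
  θ_A0 = 1148/EI,  θ_B0 = 1104/EI
Flexibility coefficients: a unit moment at one end gives L/(3EI) there and L/(6EI) at the far end, so f₁₁ = f₂₂ = 3.067/EI and f₁₂ = f₂₁ = 1.533/EI.
Compatibility — zero rotation at each built-in end:
  3.067 M_A + 1.533 M_B = 1148
  1.533 M_A + 3.067 M_B = 1104
Solving the pair gives M_A = 259.3 kip·ft and M_B = 230.3 kip·ft (hogging).

M_B = 230.3 kip·ft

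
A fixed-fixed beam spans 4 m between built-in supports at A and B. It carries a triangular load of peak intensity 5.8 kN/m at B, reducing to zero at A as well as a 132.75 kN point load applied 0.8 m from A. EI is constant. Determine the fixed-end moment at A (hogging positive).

M_A = 71.06 kN·m

Release both end moments; the primary structure is a simply-supported span AB with redundants M_A and M_B.
Simple-span end rotations at A and B under the given loads:
  at A: triangular load, peak 5.8: 7w₀L³/(360EI) = 7.218/EI
  at B: triangular load, peak 5.8: w₀L³/(45EI) = 8.249/EI
  at A: point load 132.75 at a = 0.8: Pab(L + b)/(6LEI) = 102/EI
  at B: point load 132.75 at a = 0.8: Pab(L + a)/(6LEI) = 67.97/EI
  θ_A0 = 109.2/EI,  θ_B0 = 76.22/EI
Flexibility coefficients: a unit moment at one end gives L/(3EI) there and L/(6EI) at the far end, so f₁₁ = f₂₂ = 1.333/EI and f₁₂ = f₂₁ = 0.6667/EI.
Compatibility — zero rotation at each built-in end:
  1.333 M_A + 0.6667 M_B = 109.2
  0.6667 M_A + 1.333 M_B = 76.22
Solving the pair gives M_A = 71.06 kN·m and M_B = 21.63 kN·m (hogging).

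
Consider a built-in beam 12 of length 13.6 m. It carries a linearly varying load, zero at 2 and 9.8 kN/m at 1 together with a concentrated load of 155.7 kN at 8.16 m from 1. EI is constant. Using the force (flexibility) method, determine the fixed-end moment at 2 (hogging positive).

Release both end moments; the primary structure is a simply-supported span 12 with redundants M_1 and M_2.
End rotations of the released simple span under the applied load (×1/EI):
  at 1: triangular load, peak 9.8: w₀L³/(45EI) = 547.8/EI
  at 2: triangular load, peak 9.8: 7w₀L³/(360EI) = 479.3/EI
  at 1: point load 155.7 at a = 8.16: Pab(L + b)/(6LEI) = 1613/EI
  at 2: point load 155.7 at a = 8.16: Pab(L + a)/(6LEI) = 1843/EI
  θ_10 = 2161/EI,  θ_20 = 2322/EI
Flexibility coefficients: a unit moment at one end gives L/(3EI) there and L/(6EI) at the far end, so f₁₁ = f₂₂ = 4.533/EI and f₁₂ = f₂₁ = 2.267/EI.
Compatibility — zero rotation at each built-in end:
  4.533 M_1 + 2.267 M_2 = 2161
  2.267 M_1 + 4.533 M_2 = 2322
Solving the pair gives M_1 = 293.9 kN·m and M_2 = 365.3 kN·m (hogging).

M_2 = 365.3 kN·m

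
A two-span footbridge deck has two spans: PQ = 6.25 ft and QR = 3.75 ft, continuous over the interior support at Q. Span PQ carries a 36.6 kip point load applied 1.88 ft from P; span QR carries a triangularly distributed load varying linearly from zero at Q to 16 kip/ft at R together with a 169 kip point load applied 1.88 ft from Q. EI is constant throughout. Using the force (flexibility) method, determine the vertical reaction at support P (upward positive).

R_P = 14.55 kip

Insert a hinge at Q; M_Q is the redundant, and each span becomes simply supported.
Discontinuity in slope at Q on the released structure — sum the simple-span end rotations:
  span PQ: point load 36.6 at a = 1.88: Pab(L + a)/(6LEI) = 65.19/EI
  span QR: triangular load, peak 16: 7w₀L³/(360EI) = 16.41/EI
  span QR: point load 169 at a = 1.88: Pab(L + b)/(6LEI) = 148.4/EI
  relative rotation θ_0 = (65.19 + 164.8)/EI = 230/EI
A unit hogging moment at Q produces rotation L₁/(3EI) + L₂/(3EI) = 3.333/EI.
Compatibility: M_Q·(L₁+L₂)/(3EI) = θ_0, giving M_Q = 69 kip·ft (hogging).
Span PQ, ΣM about P with M_Q applied at Q: R_Q^{PQ}·6.25 = 68.81 + 69, so R_Q^{PQ} = 22.05 kip and R_P = 36.6 − 22.05 = 14.55 kip.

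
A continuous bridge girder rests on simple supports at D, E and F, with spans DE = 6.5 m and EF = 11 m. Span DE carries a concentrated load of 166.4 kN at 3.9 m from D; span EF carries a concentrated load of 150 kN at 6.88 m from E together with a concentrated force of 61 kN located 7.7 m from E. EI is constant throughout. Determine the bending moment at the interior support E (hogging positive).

M_E = 301.7 kN·m

Release continuity at E by inserting a hinge; the redundant is the internal moment M_E. The primary structure is two simply-supported spans DE and EF.
Discontinuity in slope at E on the released structure — sum the simple-span end rotations:
  span DE: point load 166.4 at a = 3.9: Pab(L + a)/(6LEI) = 449.9/EI
  span EF: point load 150 at a = 6.88: Pab(L + b)/(6LEI) = 974.1/EI
  span EF: point load 61 at a = 7.7: Pab(L + b)/(6LEI) = 335.8/EI
  relative rotation θ_0 = (449.9 + 1310)/EI = 1760/EI
A unit hogging moment at E produces rotation L₁/(3EI) + L₂/(3EI) = 5.833/EI.
Slope continuity at E: θ_0 = M_E·5.833/EI, so M_E = 1760/5.833 = 301.7 kN·m (hogging).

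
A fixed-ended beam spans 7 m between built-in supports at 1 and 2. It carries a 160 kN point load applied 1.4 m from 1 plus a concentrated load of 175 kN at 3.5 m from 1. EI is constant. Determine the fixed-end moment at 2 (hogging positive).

Release both end moments; the primary structure is a simply-supported span 12 with redundants M_1 and M_2.
End rotations of the released simple span under the applied load (×1/EI):
  at 1: point load 160 at a = 1.4: Pab(L + b)/(6LEI) = 376.3/EI
  at 2: point load 160 at a = 1.4: Pab(L + a)/(6LEI) = 250.9/EI
  at 1: point load 175 at a = 3.5: Pab(L + b)/(6LEI) = 535.9/EI
  at 2: point load 175 at a = 3.5: Pab(L + a)/(6LEI) = 535.9/EI
  θ_10 = 912.3/EI,  θ_20 = 786.8/EI
Flexibility coefficients: a unit moment at one end gives L/(3EI) there and L/(6EI) at the far end, so f₁₁ = f₂₂ = 2.333/EI and f₁₂ = f₂₁ = 1.167/EI.
Compatibility — zero rotation at each built-in end:
  2.333 M_1 + 1.167 M_2 = 912.3
  1.167 M_1 + 2.333 M_2 = 786.8
Solving the pair gives M_1 = 296.5 kN·m and M_2 = 189 kN·m (hogging).

M_2 = 189 kN·m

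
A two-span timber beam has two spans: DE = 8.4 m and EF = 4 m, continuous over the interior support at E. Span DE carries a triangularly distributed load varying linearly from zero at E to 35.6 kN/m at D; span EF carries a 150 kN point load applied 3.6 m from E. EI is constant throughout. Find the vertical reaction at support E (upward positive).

Take M_E as the redundant. Released structure: two simple spans DE and EF with a hinge at E.
Rotations at E on the released spans (each span's end-slope, ×1/EI):
  span DE: triangular load, peak 35.6: 7w₀L³/(360EI) = 410.3/EI
  span EF: point load 150 at a = 3.6: Pab(L + b)/(6LEI) = 39.6/EI
  relative rotation θ_0 = (410.3 + 39.6)/EI = 449.9/EI
A unit hogging moment at E produces rotation L₁/(3EI) + L₂/(3EI) = 4.133/EI.
Compatibility: M_E·(L₁+L₂)/(3EI) = θ_0, giving M_E = 108.8 kN·m (hogging).
Span DE, ΣM about D with M_E applied at E: R_E^{DE}·8.4 = 418.7 + 108.8, so R_E^{DE} = 62.8 kN and R_D = 149.5 − 62.8 = 86.72 kN.
Span EF, ΣM about F: R_E^{EF}·4 = 60 + 108.8, so R_E^{EF} = 42.21 kN and R_F = 150 − 42.21 = 107.8 kN.
R_E = 62.8 + 42.21 = 105 kN.

R_E = 105 kN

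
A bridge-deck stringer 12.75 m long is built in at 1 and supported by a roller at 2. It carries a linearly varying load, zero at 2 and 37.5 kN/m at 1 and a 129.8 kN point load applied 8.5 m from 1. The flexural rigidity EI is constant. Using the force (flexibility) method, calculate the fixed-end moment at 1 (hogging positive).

Remove the prop at 2; the released (primary) structure is a cantilever built in at 1.
Free-end deflection of the primary structure under the applied loading (downward +):
  triangular load, peak 37.5 at the fixed end: w₀L⁴/(30EI) = 33033/EI
  point load 129.8 at a = 8.5: Pa²(3L − a)/(6EI) = 46499/EI
  δ_0 = 79533/EI
Tip deflection under a unit load at 2: L³/(3EI) = 690.9/EI.
The prop prevents deflection at 2: R_2 = δ_0/δ_{22} = 79533/690.9 = 115.1 kN.
Moment equilibrium about 1: M_1 = Σ(load moments about 1) − R_2·L = 2119 − 115.1×12.75 = 651.6 kN·m.

M_1 = 651.6 kN·m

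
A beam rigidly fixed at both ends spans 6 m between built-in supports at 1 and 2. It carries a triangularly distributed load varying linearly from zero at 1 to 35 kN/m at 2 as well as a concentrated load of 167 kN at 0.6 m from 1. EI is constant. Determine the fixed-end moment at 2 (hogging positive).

Release both end moments; the primary structure is a simply-supported span 12 with redundants M_1 and M_2.
End rotations of the released simple span under the applied load (×1/EI):
  at 1: triangular load, peak 35: 7w₀L³/(360EI) = 147/EI
  at 2: triangular load, peak 35: w₀L³/(45EI) = 168/EI
  at 1: point load 167 at a = 0.6: Pab(L + b)/(6LEI) = 171.3/EI
  at 2: point load 167 at a = 0.6: Pab(L + a)/(6LEI) = 99.2/EI
  θ_10 = 318.3/EI,  θ_20 = 267.2/EI
Flexibility coefficients: a unit moment at one end gives L/(3EI) there and L/(6EI) at the far end, so f₁₁ = f₂₂ = 2/EI and f₁₂ = f₂₁ = 1/EI.
Compatibility — zero rotation at each built-in end:
  2 M_1 + 1 M_2 = 318.3
  1 M_1 + 2 M_2 = 267.2
Solving the pair gives M_1 = 123.2 kN·m and M_2 = 72.02 kN·m (hogging).

M_2 = 72.02 kN·m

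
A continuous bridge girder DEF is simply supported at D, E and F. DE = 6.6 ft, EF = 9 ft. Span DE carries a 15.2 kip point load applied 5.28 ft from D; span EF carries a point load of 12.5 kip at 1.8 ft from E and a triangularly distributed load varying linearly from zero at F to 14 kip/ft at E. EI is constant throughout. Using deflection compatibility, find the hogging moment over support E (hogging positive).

Release continuity at E by inserting a hinge; the redundant is the internal moment M_E. The primary structure is two simply-supported spans DE and EF.
End slopes at the hinge E, treating each span as simply supported:
  span DE: point load 15.2 at a = 5.28: Pab(L + a)/(6LEI) = 31.78/EI
  span EF: point load 12.5 at a = 1.8: Pab(L + b)/(6LEI) = 48.6/EI
  span EF: triangular load, peak 14: w₀L³/(45EI) = 226.8/EI
  relative rotation θ_0 = (31.78 + 275.4)/EI = 307.2/EI
A unit hogging moment at E produces rotation L₁/(3EI) + L₂/(3EI) = 5.2/EI.
Slope continuity at E: θ_0 = M_E·5.2/EI, so M_E = 307.2/5.2 = 59.07 kip·ft (hogging).

M_E = 59.07 kip·ft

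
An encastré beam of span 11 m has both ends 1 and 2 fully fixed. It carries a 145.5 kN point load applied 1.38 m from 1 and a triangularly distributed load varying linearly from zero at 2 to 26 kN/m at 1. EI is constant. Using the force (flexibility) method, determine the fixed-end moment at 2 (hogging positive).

Take the two fixed-end moments M_1, M_2 as redundants; the released structure is the simple span 12.
Simple-span end rotations at 1 and 2 under the given loads:
  at 1: point load 145.5 at a = 1.38: Pab(L + b)/(6LEI) = 603.5/EI
  at 2: point load 145.5 at a = 1.38: Pab(L + a)/(6LEI) = 362.3/EI
  at 1: triangular load, peak 26: w₀L³/(45EI) = 769/EI
  at 2: triangular load, peak 26: 7w₀L³/(360EI) = 672.9/EI
  θ_10 = 1373/EI,  θ_20 = 1035/EI
Flexibility coefficients: a unit moment at one end gives L/(3EI) there and L/(6EI) at the far end, so f₁₁ = f₂₂ = 3.667/EI and f₁₂ = f₂₁ = 1.833/EI.
Compatibility — zero rotation at each built-in end:
  3.667 M_1 + 1.833 M_2 = 1373
  1.833 M_1 + 3.667 M_2 = 1035
Solving the pair gives M_1 = 310.9 kN·m and M_2 = 126.9 kN·m (hogging).

M_2 = 126.9 kN·m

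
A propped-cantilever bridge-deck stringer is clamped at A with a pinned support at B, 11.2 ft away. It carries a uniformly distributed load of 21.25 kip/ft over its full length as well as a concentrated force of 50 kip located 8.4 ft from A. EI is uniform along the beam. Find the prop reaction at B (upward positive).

Release the roller at B. Primary structure: cantilever fixed at A.
Free-end deflection of the primary structure under the applied loading (downward +):
  UDL 21.25: wL⁴/(8EI) = 41797/EI
  point load 50 at a = 8.4: Pa²(3L − a)/(6EI) = 14818/EI
  δ_0 = 56614/EI
Tip deflection under a unit load at B: L³/(3EI) = 468.3/EI.
The prop prevents deflection at B: R_B = δ_0/δ_{BB} = 56614/468.3 = 120.9 kip.

R_B = 120.9 kip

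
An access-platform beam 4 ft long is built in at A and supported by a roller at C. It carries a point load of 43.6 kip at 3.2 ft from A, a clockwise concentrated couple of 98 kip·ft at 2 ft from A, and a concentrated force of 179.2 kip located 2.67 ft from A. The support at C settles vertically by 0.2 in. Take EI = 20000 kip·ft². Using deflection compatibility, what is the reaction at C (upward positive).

R_C = 135.7 kip

Remove the prop at C; the released (primary) structure is a cantilever built in at A.
Primary-structure tip deflection at C by superposition:
  point load 43.6 at a = 3.2: Pa²(3L − a)/(6EI) = 654.8/EI
  clockwise couple 98 at a = 2: M₀a(2L − a)/(2EI) = 588/EI
  point load 179.2 at a = 2.67: Pa²(3L − a)/(6EI) = 1987/EI
  δ_0 = 3229/EI
Flexibility coefficient — unit upward force at C: δ_{CC} = L³/(3EI) = 21.33/EI.
With EI = 20000 kip·ft²: δ_0 = 0.16147 ft and δ_{CC} = 0.001067 ft/kip.
Compatibility — the beam at C must follow the support down by 0.01667 ft: δ_0 − R_C·δ_{CC} = 0.01667, so R_C = (0.16147 − 0.01667)/0.001067 = 135.7 kip.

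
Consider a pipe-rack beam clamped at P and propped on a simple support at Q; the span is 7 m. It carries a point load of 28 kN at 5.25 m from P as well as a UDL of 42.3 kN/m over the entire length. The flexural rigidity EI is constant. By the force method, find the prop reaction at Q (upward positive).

Take the reaction at Q as the redundant and release it; the primary structure is a cantilever fixed at P.
Primary-structure tip deflection at Q by superposition:
  point load 28 at a = 5.25: Pa²(3L − a)/(6EI) = 2026/EI
  UDL 42.3: wL⁴/(8EI) = 12695/EI
  δ_0 = 14721/EI
Tip deflection under a unit load at Q: L³/(3EI) = 114.3/EI.
Compatibility at Q: δ_0 − R_Q·δ_{QQ} = 0, so R_Q = 14721/114.3 = 128.8 kN.

R_Q = 128.8 kN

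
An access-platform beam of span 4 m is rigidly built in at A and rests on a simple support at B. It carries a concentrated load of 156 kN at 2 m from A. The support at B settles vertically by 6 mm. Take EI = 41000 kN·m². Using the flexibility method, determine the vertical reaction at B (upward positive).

R_B = 37.22 kN

Choose R_B as the redundant. The primary structure is the cantilever fixed at A.
Downward deflection at the released point B due to the loads:
  point load 156 at a = 2: Pa²(3L − a)/(6EI) = 1040/EI
Tip deflection under a unit load at B: L³/(3EI) = 21.33/EI.
With EI = 41000 kN·m²: δ_0 = 0.025366 m and δ_{BB} = 0.00052 m/kN.
Compatibility — the beam at B must follow the support down by 0.006 m: δ_0 − R_B·δ_{BB} = 0.006, so R_B = (0.025366 − 0.006)/0.00052 = 37.22 kN.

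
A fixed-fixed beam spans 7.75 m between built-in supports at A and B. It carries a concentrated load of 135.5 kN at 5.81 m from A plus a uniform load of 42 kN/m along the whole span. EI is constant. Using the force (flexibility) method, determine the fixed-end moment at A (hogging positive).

M_A = 259.5 kN·m

Take the two fixed-end moments M_A, M_B as redundants; the released structure is the simple span AB.
On the primary (simply-supported) span, the end slopes from the loading are:
  at A: point load 135.5 at a = 5.81: Pab(L + b)/(6LEI) = 318.3/EI
  at B: point load 135.5 at a = 5.81: Pab(L + a)/(6LEI) = 445.4/EI
  at A: UDL 42: wL³/(24EI) = 814.6/EI
  at B: UDL 42: wL³/(24EI) = 814.6/EI
  θ_A0 = 1133/EI,  θ_B0 = 1260/EI
Flexibility coefficients: a unit moment at one end gives L/(3EI) there and L/(6EI) at the far end, so f₁₁ = f₂₂ = 2.583/EI and f₁₂ = f₂₁ = 1.292/EI.
Compatibility — zero rotation at each built-in end:
  2.583 M_A + 1.292 M_B = 1133
  1.292 M_A + 2.583 M_B = 1260
Solving the pair gives M_A = 259.5 kN·m and M_B = 358 kN·m (hogging).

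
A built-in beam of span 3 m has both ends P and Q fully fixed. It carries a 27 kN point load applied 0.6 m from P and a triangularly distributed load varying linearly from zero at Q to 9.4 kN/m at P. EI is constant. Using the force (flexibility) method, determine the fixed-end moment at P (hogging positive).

M_P = 14.6 kN·m

Release both end moments; the primary structure is a simply-supported span PQ with redundants M_P and M_Q.
Simple-span end rotations at P and Q under the given loads:
  at P: point load 27 at a = 0.6: Pab(L + b)/(6LEI) = 11.66/EI
  at Q: point load 27 at a = 0.6: Pab(L + a)/(6LEI) = 7.776/EI
  at P: triangular load, peak 9.4: w₀L³/(45EI) = 5.64/EI
  at Q: triangular load, peak 9.4: 7w₀L³/(360EI) = 4.935/EI
  θ_P0 = 17.3/EI,  θ_Q0 = 12.71/EI
Flexibility coefficients: a unit moment at one end gives L/(3EI) there and L/(6EI) at the far end, so f₁₁ = f₂₂ = 1/EI and f₁₂ = f₂₁ = 0.5/EI.
Compatibility — zero rotation at each built-in end:
  1 M_P + 0.5 M_Q = 17.3
  0.5 M_P + 1 M_Q = 12.71
Solving the pair gives M_P = 14.6 kN·m and M_Q = 5.412 kN·m (hogging).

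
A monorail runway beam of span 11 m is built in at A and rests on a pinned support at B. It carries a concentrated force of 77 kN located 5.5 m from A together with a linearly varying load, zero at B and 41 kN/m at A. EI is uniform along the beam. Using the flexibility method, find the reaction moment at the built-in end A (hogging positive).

M_A = 489.5 kN·m

Remove the prop at B; the released (primary) structure is a cantilever built in at A.
Downward deflection at the released point B due to the loads:
  point load 77 at a = 5.5: Pa²(3L − a)/(6EI) = 10676/EI
  triangular load, peak 41 at the fixed end: w₀L⁴/(30EI) = 20009/EI
  δ_0 = 30685/EI
Flexibility coefficient — unit upward force at B: δ_{BB} = L³/(3EI) = 443.7/EI.
The prop prevents deflection at B: R_B = δ_0/δ_{BB} = 30685/443.7 = 69.16 kN.
Moment equilibrium about A: M_A = Σ(load moments about A) − R_B·L = 1250 − 69.16×11 = 489.5 kN·m.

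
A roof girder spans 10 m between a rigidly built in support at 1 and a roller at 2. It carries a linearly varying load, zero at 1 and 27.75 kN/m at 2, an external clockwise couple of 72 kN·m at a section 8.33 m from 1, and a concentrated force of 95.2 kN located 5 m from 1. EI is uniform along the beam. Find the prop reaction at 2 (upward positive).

Take the reaction at 2 as the redundant and release it; the primary structure is a cantilever fixed at 1.
Free-end deflection of the primary structure under the applied loading (downward +):
  triangular load, peak 27.75 at the free end: 11w₀L⁴/(120EI) = 25438/EI
  clockwise couple 72 at a = 8.33: M₀a(2L − a)/(2EI) = 3500/EI
  point load 95.2 at a = 5: Pa²(3L − a)/(6EI) = 9917/EI
  δ_0 = 38854/EI
Flexibility coefficient — unit upward force at 2: δ_{22} = L³/(3EI) = 333.3/EI.
Compatibility at 2: δ_0 − R_2·δ_{22} = 0, so R_2 = 38854/333.3 = 116.6 kN.

R_2 = 116.6 kN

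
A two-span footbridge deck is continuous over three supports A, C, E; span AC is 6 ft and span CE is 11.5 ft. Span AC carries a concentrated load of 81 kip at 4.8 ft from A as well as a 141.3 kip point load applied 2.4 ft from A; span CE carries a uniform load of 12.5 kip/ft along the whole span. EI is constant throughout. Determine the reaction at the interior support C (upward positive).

Release continuity at C by inserting a hinge; the redundant is the internal moment M_C. The primary structure is two simply-supported spans AC and CE.
End slopes at the hinge C, treating each span as simply supported:
  span AC: point load 81 at a = 4.8: Pab(L + a)/(6LEI) = 140/EI
  span AC: point load 141.3 at a = 2.4: Pab(L + a)/(6LEI) = 284.9/EI
  span CE: UDL 12.5: wL³/(24EI) = 792.1/EI
  relative rotation θ_0 = (424.8 + 792.1)/EI = 1217/EI
A unit hogging moment at C produces rotation L₁/(3EI) + L₂/(3EI) = 5.833/EI.
Compatibility: M_C·(L₁+L₂)/(3EI) = θ_0, giving M_C = 208.6 kip·ft (hogging).
Span AC, ΣM about A with M_C applied at C: R_C^{AC}·6 = 727.9 + 208.6, so R_C^{AC} = 156.1 kip and R_A = 222.3 − 156.1 = 66.21 kip.
Span CE, ΣM about E: R_C^{CE}·11.5 = 826.6 + 208.6, so R_C^{CE} = 90.02 kip and R_E = 143.8 − 90.02 = 53.73 kip.
R_C = 156.1 + 90.02 = 246.1 kip.

R_C = 246.1 kip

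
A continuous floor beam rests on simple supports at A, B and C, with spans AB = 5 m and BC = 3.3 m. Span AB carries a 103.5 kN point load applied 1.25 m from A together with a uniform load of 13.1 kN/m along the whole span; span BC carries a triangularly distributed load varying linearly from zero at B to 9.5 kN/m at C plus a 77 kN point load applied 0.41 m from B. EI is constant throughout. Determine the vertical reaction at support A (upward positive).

Release continuity at B by inserting a hinge; the redundant is the internal moment M_B. The primary structure is two simply-supported spans AB and BC.
End slopes at the hinge B, treating each span as simply supported:
  span AB: point load 103.5 at a = 1.25: Pab(L + a)/(6LEI) = 101.1/EI
  span AB: UDL 13.1: wL³/(24EI) = 68.23/EI
  span BC: triangular load, peak 9.5: 7w₀L³/(360EI) = 6.638/EI
  span BC: point load 77 at a = 0.41: Pab(L + b)/(6LEI) = 28.52/EI
  relative rotation θ_0 = (169.3 + 35.16)/EI = 204.5/EI
A unit hogging moment at B produces rotation L₁/(3EI) + L₂/(3EI) = 2.767/EI.
Compatibility: M_B·(L₁+L₂)/(3EI) = θ_0, giving M_B = 73.9 kN·m (hogging).
Span AB, ΣM about A with M_B applied at B: R_B^{AB}·5 = 293.1 + 73.9, so R_B^{AB} = 73.41 kN and R_A = 169 − 73.41 = 95.59 kN.

R_A = 95.59 kN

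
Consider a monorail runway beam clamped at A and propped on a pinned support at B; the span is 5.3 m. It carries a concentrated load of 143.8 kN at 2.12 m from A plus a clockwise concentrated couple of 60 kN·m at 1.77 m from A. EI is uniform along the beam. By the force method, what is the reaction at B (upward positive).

R_B = 39.36 kN

Release the roller at B. Primary structure: cantilever fixed at A.
Free-end deflection of the primary structure under the applied loading (downward +):
  point load 143.8 at a = 2.12: Pa²(3L − a)/(6EI) = 1484/EI
  clockwise couple 60 at a = 1.77: M₀a(2L − a)/(2EI) = 468.9/EI
  δ_0 = 1953/EI
Flexibility coefficient — unit upward force at B: δ_{BB} = L³/(3EI) = 49.63/EI.
The prop prevents deflection at B: R_B = δ_0/δ_{BB} = 1953/49.63 = 39.36 kN.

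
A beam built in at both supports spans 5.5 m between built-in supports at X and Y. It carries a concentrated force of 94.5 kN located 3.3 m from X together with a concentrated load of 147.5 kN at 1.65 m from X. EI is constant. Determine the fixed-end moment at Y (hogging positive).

M_Y = 126 kN·m

Take the two fixed-end moments M_X, M_Y as redundants; the released structure is the simple span XY.
On the primary (simply-supported) span, the end slopes from the loading are:
  at X: point load 94.5 at a = 3.3: Pab(L + b)/(6LEI) = 160.1/EI
  at Y: point load 94.5 at a = 3.3: Pab(L + a)/(6LEI) = 183/EI
  at X: point load 147.5 at a = 1.65: Pab(L + b)/(6LEI) = 265.5/EI
  at Y: point load 147.5 at a = 1.65: Pab(L + a)/(6LEI) = 203/EI
  θ_X0 = 425.6/EI,  θ_Y0 = 386/EI
Flexibility coefficients: a unit moment at one end gives L/(3EI) there and L/(6EI) at the far end, so f₁₁ = f₂₂ = 1.833/EI and f₁₂ = f₂₁ = 0.9167/EI.
Compatibility — zero rotation at each built-in end:
  1.833 M_X + 0.9167 M_Y = 425.6
  0.9167 M_X + 1.833 M_Y = 386
Solving the pair gives M_X = 169.1 kN·m and M_Y = 126 kN·m (hogging).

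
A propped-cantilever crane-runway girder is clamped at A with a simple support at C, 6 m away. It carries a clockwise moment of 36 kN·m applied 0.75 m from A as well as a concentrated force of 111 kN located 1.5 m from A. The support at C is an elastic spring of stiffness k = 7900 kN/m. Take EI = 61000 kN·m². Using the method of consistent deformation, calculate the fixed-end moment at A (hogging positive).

M_A = 139.4 kN·m

Take the reaction at C as the redundant and release it; the primary structure is a cantilever fixed at A.
Primary-structure tip deflection at C by superposition:
  clockwise couple 36 at a = 0.75: M₀a(2L − a)/(2EI) = 151.9/EI
  point load 111 at a = 1.5: Pa²(3L − a)/(6EI) = 686.8/EI
  δ_0 = 838.7/EI
Tip deflection under a unit load at C: L³/(3EI) = 72/EI.
With EI = 61000 kN·m²: δ_0 = 0.013749 m and δ_{CC} = 0.00118 m/kN.
Compatibility — the spring shortens by R_C/k under the reaction it provides: δ_0 − R_C·δ_{CC} = R_C/k. With 1/k = 0.000127 m/kN, R_C = δ_0 / (δ_{CC} + 1/k) = 0.013749 / (0.00118 + 0.000127) = 10.52 kN.
Moment equilibrium about A: M_A = Σ(load moments about A) − R_C·L = 202.5 − 10.52×6 = 139.4 kN·m.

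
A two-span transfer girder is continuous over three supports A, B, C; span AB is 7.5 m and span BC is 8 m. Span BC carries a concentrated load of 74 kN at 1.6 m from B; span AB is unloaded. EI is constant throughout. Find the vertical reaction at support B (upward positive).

R_B = 70.57 kN

Release continuity at B by inserting a hinge; the redundant is the internal moment M_B. The primary structure is two simply-supported spans AB and BC.
End slopes at the hinge B, treating each span as simply supported:
  span BC: point load 74 at a = 1.6: Pab(L + b)/(6LEI) = 227.3/EI
  relative rotation θ_0 = (0 + 227.3)/EI = 227.3/EI
A unit hogging moment at B produces rotation L₁/(3EI) + L₂/(3EI) = 5.167/EI.
Compatibility: M_B·(L₁+L₂)/(3EI) = θ_0, giving M_B = 44 kN·m (hogging).
Span AB, ΣM about A with M_B applied at B: R_B^{AB}·7.5 = 0 + 44, so R_B^{AB} = 5.867 kN and R_A = 0 − 5.867 = -5.867 kN.
Span BC, ΣM about C: R_B^{BC}·8 = 473.6 + 44, so R_B^{BC} = 64.7 kN and R_C = 74 − 64.7 = 9.3 kN.
R_B = 5.867 + 64.7 = 70.57 kN.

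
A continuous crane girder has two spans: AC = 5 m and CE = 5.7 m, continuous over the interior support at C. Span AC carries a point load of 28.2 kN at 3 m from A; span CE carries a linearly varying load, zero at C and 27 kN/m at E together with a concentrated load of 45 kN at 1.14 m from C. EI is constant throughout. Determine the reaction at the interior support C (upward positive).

Insert a hinge at C; M_C is the redundant, and each span becomes simply supported.
Rotations at C on the released spans (each span's end-slope, ×1/EI):
  span AC: point load 28.2 at a = 3: Pab(L + a)/(6LEI) = 45.12/EI
  span CE: triangular load, peak 27: 7w₀L³/(360EI) = 97.23/EI
  span CE: point load 45 at a = 1.14: Pab(L + b)/(6LEI) = 70.18/EI
  relative rotation θ_0 = (45.12 + 167.4)/EI = 212.5/EI
A unit hogging moment at C produces rotation L₁/(3EI) + L₂/(3EI) = 3.567/EI.
Compatibility: M_C·(L₁+L₂)/(3EI) = θ_0, giving M_C = 59.59 kN·m (hogging).
Span AC, ΣM about A with M_C applied at C: R_C^{AC}·5 = 84.6 + 59.59, so R_C^{AC} = 28.84 kN and R_A = 28.2 − 28.84 = -0.6373 kN.
Span CE, ΣM about E: R_C^{CE}·5.7 = 351.4 + 59.59, so R_C^{CE} = 72.1 kN and R_E = 122 − 72.1 = 49.85 kN.
R_C = 28.84 + 72.1 = 100.9 kN.

R_C = 100.9 kN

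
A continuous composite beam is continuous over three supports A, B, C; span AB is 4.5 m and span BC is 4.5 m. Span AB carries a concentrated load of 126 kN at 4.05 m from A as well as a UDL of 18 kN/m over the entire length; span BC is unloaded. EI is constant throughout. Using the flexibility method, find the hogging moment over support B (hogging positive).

Take M_B as the redundant. Released structure: two simple spans AB and BC with a hinge at B.
Discontinuity in slope at B on the released structure — sum the simple-span end rotations:
  span AB: point load 126 at a = 4.05: Pab(L + a)/(6LEI) = 72.72/EI
  span AB: UDL 18: wL³/(24EI) = 68.34/EI
  relative rotation θ_0 = (141.1 + 0)/EI = 141.1/EI
A unit hogging moment at B produces rotation L₁/(3EI) + L₂/(3EI) = 3/EI.
Slope continuity at B: θ_0 = M_B·3/EI, so M_B = 141.1/3 = 47.02 kN·m (hogging).

M_B = 47.02 kN·m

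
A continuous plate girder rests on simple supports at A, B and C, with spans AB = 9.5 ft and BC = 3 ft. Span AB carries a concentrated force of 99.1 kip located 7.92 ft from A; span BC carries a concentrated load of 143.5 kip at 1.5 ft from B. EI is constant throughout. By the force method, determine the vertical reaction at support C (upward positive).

Release continuity at B by inserting a hinge; the redundant is the internal moment M_B. The primary structure is two simply-supported spans AB and BC.
End slopes at the hinge B, treating each span as simply supported:
  span AB: point load 99.1 at a = 7.92: Pab(L + a)/(6LEI) = 379/EI
  span BC: point load 143.5 at a = 1.5: Pab(L + b)/(6LEI) = 80.72/EI
  relative rotation θ_0 = (379 + 80.72)/EI = 459.7/EI
A unit hogging moment at B produces rotation L₁/(3EI) + L₂/(3EI) = 4.167/EI.
Slope continuity at B: θ_0 = M_B·4.167/EI, so M_B = 459.7/4.167 = 110.3 kip·ft (hogging).
Span BC, ΣM about C: R_B^{BC}·3 = 215.2 + 110.3, so R_B^{BC} = 108.5 kip and R_C = 143.5 − 108.5 = 34.97 kip.

R_C = 34.97 kip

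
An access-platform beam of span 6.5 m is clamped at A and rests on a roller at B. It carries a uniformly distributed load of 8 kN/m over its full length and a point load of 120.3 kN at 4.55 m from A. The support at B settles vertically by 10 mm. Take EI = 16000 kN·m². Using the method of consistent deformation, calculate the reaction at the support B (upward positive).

R_B = 85.54 kN

Choose R_B as the redundant. The primary structure is the cantilever fixed at A.
Deflection at B on the released cantilever, summing each load's contribution:
  UDL 8: wL⁴/(8EI) = 1785/EI
  point load 120.3 at a = 4.55: Pa²(3L − a)/(6EI) = 6206/EI
  δ_0 = 7991/EI
Tip deflection under a unit load at B: L³/(3EI) = 91.54/EI.
With EI = 16000 kN·m²: δ_0 = 0.49941 m and δ_{BB} = 0.005721 m/kN.
Compatibility — the beam at B must follow the support down by 0.01 m: δ_0 − R_B·δ_{BB} = 0.01, so R_B = (0.49941 − 0.01)/0.005721 = 85.54 kN.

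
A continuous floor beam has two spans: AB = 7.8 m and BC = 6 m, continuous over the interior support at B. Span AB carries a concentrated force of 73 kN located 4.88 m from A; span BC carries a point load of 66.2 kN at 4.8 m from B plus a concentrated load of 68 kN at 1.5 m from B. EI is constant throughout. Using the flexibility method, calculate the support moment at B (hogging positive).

Release continuity at B by inserting a hinge; the redundant is the internal moment M_B. The primary structure is two simply-supported spans AB and BC.
Discontinuity in slope at B on the released structure — sum the simple-span end rotations:
  span AB: point load 73 at a = 4.88: Pab(L + a)/(6LEI) = 281.8/EI
  span BC: point load 66.2 at a = 4.8: Pab(L + b)/(6LEI) = 76.26/EI
  span BC: point load 68 at a = 1.5: Pab(L + b)/(6LEI) = 133.9/EI
  relative rotation θ_0 = (281.8 + 210.1)/EI = 492/EI
A unit hogging moment at B produces rotation L₁/(3EI) + L₂/(3EI) = 4.6/EI.
Slope continuity at B: θ_0 = M_B·4.6/EI, so M_B = 492/4.6 = 107 kN·m (hogging).

M_B = 107 kN·m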